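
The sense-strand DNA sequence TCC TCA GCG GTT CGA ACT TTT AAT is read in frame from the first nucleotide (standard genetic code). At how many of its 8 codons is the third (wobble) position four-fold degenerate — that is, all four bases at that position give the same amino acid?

Codon 1 TCC (Ser): third position 4-fold.
Codon 2 TCA (Ser): third position 4-fold.
Codon 3 GCG (Ala): third position 4-fold.
Codon 4 GTT (Val): third position 4-fold.
Codon 5 CGA (Arg): third position 4-fold.
Codon 6 ACT (Thr): third position 4-fold.
Codon 7 TTT (Phe): third position 2-fold.
Codon 8 AAT (Asn): third position 2-fold.
Four-fold degenerate third positions: 6.

6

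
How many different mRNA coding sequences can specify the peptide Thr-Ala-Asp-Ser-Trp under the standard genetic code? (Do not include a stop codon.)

Thr: 4 codons.
Ala: 4 codons.
Asp: 2 codons.
Ser: 6 codons.
Trp: 1 codon.
4 × 4 × 2 × 6 × 1 = 192.

192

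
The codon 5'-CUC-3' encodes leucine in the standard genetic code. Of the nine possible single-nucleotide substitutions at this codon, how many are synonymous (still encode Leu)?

3

Position 1: none → 0 synonymous.
Position 2: none → 0 synonymous.
Position 3: CUU, CUA, CUG → 3 synonymous.
Total: 0 + 0 + 3 = 3.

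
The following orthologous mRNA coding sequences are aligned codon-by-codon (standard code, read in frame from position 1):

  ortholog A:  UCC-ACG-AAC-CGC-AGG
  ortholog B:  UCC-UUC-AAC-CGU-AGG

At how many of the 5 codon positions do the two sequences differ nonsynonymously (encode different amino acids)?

Codon 1: UCC Ser / UCC Ser — identical.
Codon 2: ACG Thr / UUC Phe — nonsynonymous.
Codon 3: AAC Asn / AAC Asn — identical.
Codon 4: CGC Arg / CGU Arg — synonymous.
Codon 5: AGG Arg / AGG Arg — identical.
Nonsynonymous differences: 1.

1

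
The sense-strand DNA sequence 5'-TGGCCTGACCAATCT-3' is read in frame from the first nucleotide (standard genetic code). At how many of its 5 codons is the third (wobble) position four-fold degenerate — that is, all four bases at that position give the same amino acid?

2

Codon 1 TGG (Trp): third position 1-fold.
Codon 2 CCT (Pro): third position 4-fold.
Codon 3 GAC (Asp): third position 2-fold.
Codon 4 CAA (Gln): third position 2-fold.
Codon 5 TCT (Ser): third position 4-fold.
Four-fold degenerate third positions: 2.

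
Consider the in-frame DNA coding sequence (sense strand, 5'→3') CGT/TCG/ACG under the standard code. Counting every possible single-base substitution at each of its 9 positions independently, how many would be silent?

9

Codon 1 (CGT, Arg): 3 synonymous substitutions.
Codon 2 (TCG, Ser): 3 synonymous substitutions.
Codon 3 (ACG, Thr): 3 synonymous substitutions.
Total: 3 + 3 + 3 = 9.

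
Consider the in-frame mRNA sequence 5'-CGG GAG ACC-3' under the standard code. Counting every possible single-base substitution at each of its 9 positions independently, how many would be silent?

8

Codon 1 (CGG, Arg): 4 synonymous substitutions.
Codon 2 (GAG, Glu): 1 synonymous substitution.
Codon 3 (ACC, Thr): 3 synonymous substitutions.
Total: 4 + 1 + 3 = 8.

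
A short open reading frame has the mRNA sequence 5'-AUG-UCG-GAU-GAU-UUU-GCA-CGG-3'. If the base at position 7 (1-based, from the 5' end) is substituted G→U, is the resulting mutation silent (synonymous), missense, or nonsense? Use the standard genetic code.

missense

Position 7 falls in codon 3: GAU → Asp.
After the substitution the codon is UAU → Tyr.
Asp ≠ Tyr, so this is a missense mutation.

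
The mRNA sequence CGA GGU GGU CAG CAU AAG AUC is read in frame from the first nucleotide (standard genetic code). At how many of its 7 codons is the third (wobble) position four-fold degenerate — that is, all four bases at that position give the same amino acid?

Codon 1 CGA (Arg): third position 4-fold.
Codon 2 GGU (Gly): third position 4-fold.
Codon 3 GGU (Gly): third position 4-fold.
Codon 4 CAG (Gln): third position 2-fold.
Codon 5 CAU (His): third position 2-fold.
Codon 6 AAG (Lys): third position 2-fold.
Codon 7 AUC (Ile): third position 3-fold.
Four-fold degenerate third positions: 3.

3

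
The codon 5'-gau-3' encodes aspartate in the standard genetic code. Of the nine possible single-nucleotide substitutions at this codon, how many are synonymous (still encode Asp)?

Position 1: none → 0 synonymous.
Position 2: none → 0 synonymous.
Position 3: GAC → 1 synonymous.
Total: 0 + 0 + 1 = 1.

1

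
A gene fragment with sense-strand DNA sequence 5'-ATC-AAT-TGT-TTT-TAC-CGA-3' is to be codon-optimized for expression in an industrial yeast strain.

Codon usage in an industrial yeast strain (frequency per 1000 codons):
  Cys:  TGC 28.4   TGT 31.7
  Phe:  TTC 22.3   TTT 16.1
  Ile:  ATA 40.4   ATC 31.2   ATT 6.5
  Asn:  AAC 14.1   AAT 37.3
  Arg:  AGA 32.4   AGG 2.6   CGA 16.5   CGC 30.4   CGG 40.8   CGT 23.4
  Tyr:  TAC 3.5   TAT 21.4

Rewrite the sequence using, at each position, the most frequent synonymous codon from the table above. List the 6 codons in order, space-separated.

Codon 1 (Ile): best is ATA at 40.4.
Codon 2 (Asn): best is AAT at 37.3.
Codon 3 (Cys): best is TGT at 31.7.
Codon 4 (Phe): best is TTC at 22.3.
Codon 5 (Tyr): best is TAT at 21.4.
Codon 6 (Arg): best is CGG at 40.8.

ATA AAT TGT TTC TAT CGG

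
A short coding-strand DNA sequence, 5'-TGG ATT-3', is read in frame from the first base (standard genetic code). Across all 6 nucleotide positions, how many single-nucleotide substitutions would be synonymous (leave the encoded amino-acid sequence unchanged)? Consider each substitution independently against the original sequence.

Codon 1 (TGG, Trp): 0 synonymous substitutions.
Codon 2 (ATT, Ile): 2 synonymous substitutions.
Total: 0 + 2 = 2.

2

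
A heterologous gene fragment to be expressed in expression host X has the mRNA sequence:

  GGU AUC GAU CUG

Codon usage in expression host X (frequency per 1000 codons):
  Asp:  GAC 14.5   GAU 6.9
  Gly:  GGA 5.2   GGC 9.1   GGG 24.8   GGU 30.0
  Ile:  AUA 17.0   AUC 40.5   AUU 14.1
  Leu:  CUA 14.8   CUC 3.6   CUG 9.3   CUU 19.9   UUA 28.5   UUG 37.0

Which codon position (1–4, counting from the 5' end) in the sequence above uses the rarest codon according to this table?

3

Codon 1 GGU (Gly): 30.0 per 1000.
Codon 2 AUC (Ile): 40.5 per 1000.
Codon 3 GAU (Asp): 6.9 per 1000.
Codon 4 CUG (Leu): 9.3 per 1000.
Lowest frequency is 6.9 at codon 3.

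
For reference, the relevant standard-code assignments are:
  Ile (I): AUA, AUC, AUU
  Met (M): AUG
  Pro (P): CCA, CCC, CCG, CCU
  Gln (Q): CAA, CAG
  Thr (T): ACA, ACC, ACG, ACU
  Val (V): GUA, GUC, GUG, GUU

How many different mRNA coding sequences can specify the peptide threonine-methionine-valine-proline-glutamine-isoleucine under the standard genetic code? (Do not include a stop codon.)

384

Thr: 4 codons.
Met: 1 codon.
Val: 4 codons.
Pro: 4 codons.
Gln: 2 codons.
Ile: 3 codons.
4 × 1 × 4 × 4 × 2 × 3 = 384.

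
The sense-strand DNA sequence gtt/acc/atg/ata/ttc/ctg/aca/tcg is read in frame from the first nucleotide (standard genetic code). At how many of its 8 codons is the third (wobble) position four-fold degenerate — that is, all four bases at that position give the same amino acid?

5

Codon 1 GTT (Val): third position 4-fold.
Codon 2 ACC (Thr): third position 4-fold.
Codon 3 ATG (Met): third position 1-fold.
Codon 4 ATA (Ile): third position 3-fold.
Codon 5 TTC (Phe): third position 2-fold.
Codon 6 CTG (Leu): third position 4-fold.
Codon 7 ACA (Thr): third position 4-fold.
Codon 8 TCG (Ser): third position 4-fold.
Four-fold degenerate third positions: 5.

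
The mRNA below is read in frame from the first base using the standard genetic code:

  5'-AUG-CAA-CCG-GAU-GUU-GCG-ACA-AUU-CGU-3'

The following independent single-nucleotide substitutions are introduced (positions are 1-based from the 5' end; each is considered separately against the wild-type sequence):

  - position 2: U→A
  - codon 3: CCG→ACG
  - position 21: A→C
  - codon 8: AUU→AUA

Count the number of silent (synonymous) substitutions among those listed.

2

Codon 1: AUG (Met) → AAG (Lys) — missense.
Codon 3: CCG (Pro) → ACG (Thr) — missense.
Codon 7: ACA (Thr) → ACC (Thr) — synonymous.
Codon 8: AUU (Ile) → AUA (Ile) — synonymous.
Synonymous: 2 of 4.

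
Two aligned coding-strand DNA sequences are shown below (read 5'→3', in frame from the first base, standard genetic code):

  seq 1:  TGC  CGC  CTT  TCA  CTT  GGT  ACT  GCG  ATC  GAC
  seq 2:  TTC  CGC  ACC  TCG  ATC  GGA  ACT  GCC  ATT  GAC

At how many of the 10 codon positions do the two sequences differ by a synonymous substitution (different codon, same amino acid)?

4

Codon 1: TGC Cys / TTC Phe — nonsynonymous.
Codon 2: CGC Arg / CGC Arg — identical.
Codon 3: CTT Leu / ACC Thr — nonsynonymous.
Codon 4: TCA Ser / TCG Ser — synonymous.
Codon 5: CTT Leu / ATC Ile — nonsynonymous.
Codon 6: GGT Gly / GGA Gly — synonymous.
Codon 7: ACT Thr / ACT Thr — identical.
Codon 8: GCG Ala / GCC Ala — synonymous.
Codon 9: ATC Ile / ATT Ile — synonymous.
Codon 10: GAC Asp / GAC Asp — identical.
Synonymous differences: 4.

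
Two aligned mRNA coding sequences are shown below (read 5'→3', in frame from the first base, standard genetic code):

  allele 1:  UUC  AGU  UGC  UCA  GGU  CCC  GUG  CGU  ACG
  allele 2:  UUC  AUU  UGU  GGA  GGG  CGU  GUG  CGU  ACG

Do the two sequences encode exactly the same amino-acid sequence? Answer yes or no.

Codon 1: UUC Phe / UUC Phe — identical.
Codon 2: AGU Ser / AUU Ile — nonsynonymous.
Codon 3: UGC Cys / UGU Cys — synonymous.
Codon 4: UCA Ser / GGA Gly — nonsynonymous.
Codon 5: GGU Gly / GGG Gly — synonymous.
Codon 6: CCC Pro / CGU Arg — nonsynonymous.
Codon 7: GUG Val / GUG Val — identical.
Codon 8: CGU Arg / CGU Arg — identical.
Codon 9: ACG Thr / ACG Thr — identical.
Nonsynonymous differences: 3 → different protein.

no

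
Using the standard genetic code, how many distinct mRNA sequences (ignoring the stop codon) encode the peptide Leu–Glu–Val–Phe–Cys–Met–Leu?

1152

Leu: 6 codons.
Glu: 2 codons.
Val: 4 codons.
Phe: 2 codons.
Cys: 2 codons.
Met: 1 codon.
Leu: 6 codons.
6 × 2 × 4 × 2 × 2 × 1 × 6 = 1152.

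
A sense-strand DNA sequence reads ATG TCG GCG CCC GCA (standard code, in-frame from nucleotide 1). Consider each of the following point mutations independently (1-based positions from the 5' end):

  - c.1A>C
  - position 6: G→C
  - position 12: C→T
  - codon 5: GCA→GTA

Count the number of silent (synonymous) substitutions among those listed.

2

Codon 1: ATG (Met) → CTG (Leu) — missense.
Codon 2: TCG (Ser) → TCC (Ser) — synonymous.
Codon 4: CCC (Pro) → CCT (Pro) — synonymous.
Codon 5: GCA (Ala) → GTA (Val) — missense.
Synonymous: 2 of 4.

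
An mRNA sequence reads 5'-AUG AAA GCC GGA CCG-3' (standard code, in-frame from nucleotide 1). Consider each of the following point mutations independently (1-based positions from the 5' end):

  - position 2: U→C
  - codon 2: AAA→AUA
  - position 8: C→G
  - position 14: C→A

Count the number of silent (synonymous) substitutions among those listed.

0

Codon 1: AUG (Met) → ACG (Thr) — missense.
Codon 2: AAA (Lys) → AUA (Ile) — missense.
Codon 3: GCC (Ala) → GGC (Gly) — missense.
Codon 5: CCG (Pro) → CAG (Gln) — missense.
Synonymous: 0 of 4.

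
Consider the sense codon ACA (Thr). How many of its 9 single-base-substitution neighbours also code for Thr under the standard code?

Position 1: none → 0 synonymous.
Position 2: none → 0 synonymous.
Position 3: ACU, ACC, ACG → 3 synonymous.
Total: 0 + 0 + 3 = 3.

3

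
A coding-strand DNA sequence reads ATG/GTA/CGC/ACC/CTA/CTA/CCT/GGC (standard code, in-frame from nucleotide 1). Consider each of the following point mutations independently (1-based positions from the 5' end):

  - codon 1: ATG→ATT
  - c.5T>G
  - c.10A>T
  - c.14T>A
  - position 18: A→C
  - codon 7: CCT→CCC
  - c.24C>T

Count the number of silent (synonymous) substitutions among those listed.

Codon 1: ATG (Met) → ATT (Ile) — missense.
Codon 2: GTA (Val) → GGA (Gly) — missense.
Codon 4: ACC (Thr) → TCC (Ser) — missense.
Codon 5: CTA (Leu) → CAA (Gln) — missense.
Codon 6: CTA (Leu) → CTC (Leu) — synonymous.
Codon 7: CCT (Pro) → CCC (Pro) — synonymous.
Codon 8: GGC (Gly) → GGT (Gly) — synonymous.
Synonymous: 3 of 7.

3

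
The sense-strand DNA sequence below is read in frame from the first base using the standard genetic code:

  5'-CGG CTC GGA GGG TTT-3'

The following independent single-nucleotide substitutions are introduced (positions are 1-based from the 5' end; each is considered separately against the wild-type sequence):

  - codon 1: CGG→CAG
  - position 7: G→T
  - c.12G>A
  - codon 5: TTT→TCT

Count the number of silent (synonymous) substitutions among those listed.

1

Codon 1: CGG (Arg) → CAG (Gln) — missense.
Codon 3: GGA (Gly) → TGA (Stop) — nonsense.
Codon 4: GGG (Gly) → GGA (Gly) — synonymous.
Codon 5: TTT (Phe) → TCT (Ser) — missense.
Synonymous: 1 of 4.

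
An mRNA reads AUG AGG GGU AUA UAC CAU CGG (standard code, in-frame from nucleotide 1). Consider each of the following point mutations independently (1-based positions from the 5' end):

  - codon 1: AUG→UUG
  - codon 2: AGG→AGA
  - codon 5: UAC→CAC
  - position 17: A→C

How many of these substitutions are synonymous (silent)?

1

Codon 1: AUG (Met) → UUG (Leu) — missense.
Codon 2: AGG (Arg) → AGA (Arg) — synonymous.
Codon 5: UAC (Tyr) → CAC (His) — missense.
Codon 6: CAU (His) → CCU (Pro) — missense.
Synonymous: 1 of 4.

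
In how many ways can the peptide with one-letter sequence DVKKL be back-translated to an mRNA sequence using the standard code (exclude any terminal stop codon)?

Asp: 2 codons.
Val: 4 codons.
Lys: 2 codons.
Lys: 2 codons.
Leu: 6 codons.
2 × 4 × 2 × 2 × 6 = 192.

192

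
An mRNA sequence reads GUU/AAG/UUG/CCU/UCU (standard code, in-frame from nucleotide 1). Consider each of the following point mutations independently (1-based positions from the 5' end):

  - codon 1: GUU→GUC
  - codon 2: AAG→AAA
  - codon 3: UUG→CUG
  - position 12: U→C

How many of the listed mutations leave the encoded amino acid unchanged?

4

Codon 1: GUU (Val) → GUC (Val) — synonymous.
Codon 2: AAG (Lys) → AAA (Lys) — synonymous.
Codon 3: UUG (Leu) → CUG (Leu) — synonymous.
Codon 4: CCU (Pro) → CCC (Pro) — synonymous.
Synonymous: 4 of 4.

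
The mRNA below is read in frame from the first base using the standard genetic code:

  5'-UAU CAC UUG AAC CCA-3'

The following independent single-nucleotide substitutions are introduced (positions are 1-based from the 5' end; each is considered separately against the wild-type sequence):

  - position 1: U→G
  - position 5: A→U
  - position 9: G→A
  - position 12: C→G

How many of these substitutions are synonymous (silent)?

Codon 1: UAU (Tyr) → GAU (Asp) — missense.
Codon 2: CAC (His) → CUC (Leu) — missense.
Codon 3: UUG (Leu) → UUA (Leu) — synonymous.
Codon 4: AAC (Asn) → AAG (Lys) — missense.
Synonymous: 1 of 4.

1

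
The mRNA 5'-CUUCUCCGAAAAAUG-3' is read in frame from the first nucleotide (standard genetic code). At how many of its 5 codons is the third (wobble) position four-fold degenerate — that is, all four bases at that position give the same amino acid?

3

Codon 1 CUU (Leu): third position 4-fold.
Codon 2 CUC (Leu): third position 4-fold.
Codon 3 CGA (Arg): third position 4-fold.
Codon 4 AAA (Lys): third position 2-fold.
Codon 5 AUG (Met): third position 1-fold.
Four-fold degenerate third positions: 3.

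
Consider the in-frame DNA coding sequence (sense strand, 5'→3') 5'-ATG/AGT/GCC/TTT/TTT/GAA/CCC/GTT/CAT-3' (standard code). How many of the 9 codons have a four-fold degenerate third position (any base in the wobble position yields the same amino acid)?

3

Codon 1 ATG (Met): third position 1-fold.
Codon 2 AGT (Ser): third position 2-fold.
Codon 3 GCC (Ala): third position 4-fold.
Codon 4 TTT (Phe): third position 2-fold.
Codon 5 TTT (Phe): third position 2-fold.
Codon 6 GAA (Glu): third position 2-fold.
Codon 7 CCC (Pro): third position 4-fold.
Codon 8 GTT (Val): third position 4-fold.
Codon 9 CAT (His): third position 2-fold.
Four-fold degenerate third positions: 3.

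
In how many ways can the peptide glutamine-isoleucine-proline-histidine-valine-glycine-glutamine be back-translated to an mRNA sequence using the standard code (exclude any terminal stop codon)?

1536

Gln: 2 codons.
Ile: 3 codons.
Pro: 4 codons.
His: 2 codons.
Val: 4 codons.
Gly: 4 codons.
Gln: 2 codons.
2 × 3 × 4 × 2 × 4 × 4 × 2 = 1536.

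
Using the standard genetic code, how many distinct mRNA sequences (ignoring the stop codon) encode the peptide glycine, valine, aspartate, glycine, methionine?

128

Gly: 4 codons.
Val: 4 codons.
Asp: 2 codons.
Gly: 4 codons.
Met: 1 codon.
4 × 4 × 2 × 4 × 1 = 128.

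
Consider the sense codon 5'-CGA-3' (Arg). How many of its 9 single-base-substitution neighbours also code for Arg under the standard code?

4

Position 1: AGA → 1 synonymous.
Position 2: none → 0 synonymous.
Position 3: CGT, CGC, CGG → 3 synonymous.
Total: 1 + 0 + 3 = 4.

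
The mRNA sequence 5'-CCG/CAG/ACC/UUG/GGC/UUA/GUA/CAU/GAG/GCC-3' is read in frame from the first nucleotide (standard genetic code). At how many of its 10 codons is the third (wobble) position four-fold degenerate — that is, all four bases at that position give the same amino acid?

5

Codon 1 CCG (Pro): third position 4-fold.
Codon 2 CAG (Gln): third position 2-fold.
Codon 3 ACC (Thr): third position 4-fold.
Codon 4 UUG (Leu): third position 2-fold.
Codon 5 GGC (Gly): third position 4-fold.
Codon 6 UUA (Leu): third position 2-fold.
Codon 7 GUA (Val): third position 4-fold.
Codon 8 CAU (His): third position 2-fold.
Codon 9 GAG (Glu): third position 2-fold.
Codon 10 GCC (Ala): third position 4-fold.
Four-fold degenerate third positions: 5.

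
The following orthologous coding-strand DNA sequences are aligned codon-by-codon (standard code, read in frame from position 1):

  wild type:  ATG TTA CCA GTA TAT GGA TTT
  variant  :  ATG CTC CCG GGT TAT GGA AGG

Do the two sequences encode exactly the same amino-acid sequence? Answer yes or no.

Codon 1: ATG Met / ATG Met — identical.
Codon 2: TTA Leu / CTC Leu — synonymous.
Codon 3: CCA Pro / CCG Pro — synonymous.
Codon 4: GTA Val / GGT Gly — nonsynonymous.
Codon 5: TAT Tyr / TAT Tyr — identical.
Codon 6: GGA Gly / GGA Gly — identical.
Codon 7: TTT Phe / AGG Arg — nonsynonymous.
Nonsynonymous differences: 2 → different protein.

no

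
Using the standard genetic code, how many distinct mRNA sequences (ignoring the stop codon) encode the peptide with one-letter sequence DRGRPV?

Asp: 2 codons.
Arg: 6 codons.
Gly: 4 codons.
Arg: 6 codons.
Pro: 4 codons.
Val: 4 codons.
2 × 6 × 4 × 6 × 4 × 4 = 4608.

4608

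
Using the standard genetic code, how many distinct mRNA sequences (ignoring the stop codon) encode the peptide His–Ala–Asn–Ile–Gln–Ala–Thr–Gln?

His: 2 codons.
Ala: 4 codons.
Asn: 2 codons.
Ile: 3 codons.
Gln: 2 codons.
Ala: 4 codons.
Thr: 4 codons.
Gln: 2 codons.
2 × 4 × 2 × 3 × 2 × 4 × 4 × 2 = 3072.

3072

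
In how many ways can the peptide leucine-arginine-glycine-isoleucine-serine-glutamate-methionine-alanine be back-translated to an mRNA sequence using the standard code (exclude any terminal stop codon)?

Leu: 6 codons.
Arg: 6 codons.
Gly: 4 codons.
Ile: 3 codons.
Ser: 6 codons.
Glu: 2 codons.
Met: 1 codon.
Ala: 4 codons.
6 × 6 × 4 × 3 × 6 × 2 × 1 × 4 = 20736.

20736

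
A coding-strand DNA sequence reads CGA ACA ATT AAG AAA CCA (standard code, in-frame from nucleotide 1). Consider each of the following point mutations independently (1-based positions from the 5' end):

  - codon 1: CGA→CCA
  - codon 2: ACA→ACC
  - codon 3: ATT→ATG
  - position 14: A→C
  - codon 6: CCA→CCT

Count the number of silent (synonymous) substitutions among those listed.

Codon 1: CGA (Arg) → CCA (Pro) — missense.
Codon 2: ACA (Thr) → ACC (Thr) — synonymous.
Codon 3: ATT (Ile) → ATG (Met) — missense.
Codon 5: AAA (Lys) → ACA (Thr) — missense.
Codon 6: CCA (Pro) → CCT (Pro) — synonymous.
Synonymous: 2 of 5.

2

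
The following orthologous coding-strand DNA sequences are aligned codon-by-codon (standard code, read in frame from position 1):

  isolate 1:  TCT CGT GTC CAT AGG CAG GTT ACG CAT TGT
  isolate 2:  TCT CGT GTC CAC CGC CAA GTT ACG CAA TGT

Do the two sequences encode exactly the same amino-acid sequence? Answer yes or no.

no

Codon 1: TCT Ser / TCT Ser — identical.
Codon 2: CGT Arg / CGT Arg — identical.
Codon 3: GTC Val / GTC Val — identical.
Codon 4: CAT His / CAC His — synonymous.
Codon 5: AGG Arg / CGC Arg — synonymous.
Codon 6: CAG Gln / CAA Gln — synonymous.
Codon 7: GTT Val / GTT Val — identical.
Codon 8: ACG Thr / ACG Thr — identical.
Codon 9: CAT His / CAA Gln — nonsynonymous.
Codon 10: TGT Cys / TGT Cys — identical.
Nonsynonymous differences: 1 → different protein.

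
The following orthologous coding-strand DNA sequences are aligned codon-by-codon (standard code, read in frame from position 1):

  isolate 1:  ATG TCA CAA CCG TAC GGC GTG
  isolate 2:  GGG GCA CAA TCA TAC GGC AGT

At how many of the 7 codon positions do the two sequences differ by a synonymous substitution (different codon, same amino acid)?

Codon 1: ATG Met / GGG Gly — nonsynonymous.
Codon 2: TCA Ser / GCA Ala — nonsynonymous.
Codon 3: CAA Gln / CAA Gln — identical.
Codon 4: CCG Pro / TCA Ser — nonsynonymous.
Codon 5: TAC Tyr / TAC Tyr — identical.
Codon 6: GGC Gly / GGC Gly — identical.
Codon 7: GTG Val / AGT Ser — nonsynonymous.
Synonymous differences: 0.

0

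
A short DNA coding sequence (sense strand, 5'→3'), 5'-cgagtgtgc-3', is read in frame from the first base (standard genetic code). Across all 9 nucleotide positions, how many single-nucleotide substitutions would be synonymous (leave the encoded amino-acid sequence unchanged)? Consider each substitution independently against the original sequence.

8

Codon 1 (CGA, Arg): 4 synonymous substitutions.
Codon 2 (GTG, Val): 3 synonymous substitutions.
Codon 3 (TGC, Cys): 1 synonymous substitution.
Total: 4 + 3 + 1 = 8.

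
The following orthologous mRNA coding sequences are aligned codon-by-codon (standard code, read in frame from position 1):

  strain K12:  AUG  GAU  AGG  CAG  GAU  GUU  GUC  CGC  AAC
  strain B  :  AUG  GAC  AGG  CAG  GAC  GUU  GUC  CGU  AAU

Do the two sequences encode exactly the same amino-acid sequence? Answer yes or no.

yes

Codon 1: AUG Met / AUG Met — identical.
Codon 2: GAU Asp / GAC Asp — synonymous.
Codon 3: AGG Arg / AGG Arg — identical.
Codon 4: CAG Gln / CAG Gln — identical.
Codon 5: GAU Asp / GAC Asp — synonymous.
Codon 6: GUU Val / GUU Val — identical.
Codon 7: GUC Val / GUC Val — identical.
Codon 8: CGC Arg / CGU Arg — synonymous.
Codon 9: AAC Asn / AAU Asn — synonymous.
Nonsynonymous differences: 0 → same protein.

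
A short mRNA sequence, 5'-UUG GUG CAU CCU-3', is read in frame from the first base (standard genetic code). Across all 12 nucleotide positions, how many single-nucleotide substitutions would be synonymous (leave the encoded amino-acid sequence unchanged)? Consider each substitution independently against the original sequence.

9

Codon 1 (UUG, Leu): 2 synonymous substitutions.
Codon 2 (GUG, Val): 3 synonymous substitutions.
Codon 3 (CAU, His): 1 synonymous substitution.
Codon 4 (CCU, Pro): 3 synonymous substitutions.
Total: 2 + 3 + 1 + 3 = 9.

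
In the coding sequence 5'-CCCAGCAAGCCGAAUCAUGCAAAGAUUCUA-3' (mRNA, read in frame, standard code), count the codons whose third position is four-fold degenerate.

Codon 1 CCC (Pro): third position 4-fold.
Codon 2 AGC (Ser): third position 2-fold.
Codon 3 AAG (Lys): third position 2-fold.
Codon 4 CCG (Pro): third position 4-fold.
Codon 5 AAU (Asn): third position 2-fold.
Codon 6 CAU (His): third position 2-fold.
Codon 7 GCA (Ala): third position 4-fold.
Codon 8 AAG (Lys): third position 2-fold.
Codon 9 AUU (Ile): third position 3-fold.
Codon 10 CUA (Leu): third position 4-fold.
Four-fold degenerate third positions: 4.

4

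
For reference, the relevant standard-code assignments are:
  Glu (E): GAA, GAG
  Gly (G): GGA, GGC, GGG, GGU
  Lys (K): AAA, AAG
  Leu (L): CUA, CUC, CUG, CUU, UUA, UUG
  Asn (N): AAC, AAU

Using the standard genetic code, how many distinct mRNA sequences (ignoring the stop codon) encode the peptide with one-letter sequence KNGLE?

192

Lys: 2 codons.
Asn: 2 codons.
Gly: 4 codons.
Leu: 6 codons.
Glu: 2 codons.
2 × 2 × 4 × 6 × 2 = 192.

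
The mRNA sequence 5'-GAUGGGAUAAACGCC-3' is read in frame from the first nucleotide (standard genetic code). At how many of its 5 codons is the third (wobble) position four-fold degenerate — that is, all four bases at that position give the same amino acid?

2

Codon 1 GAU (Asp): third position 2-fold.
Codon 2 GGG (Gly): third position 4-fold.
Codon 3 AUA (Ile): third position 3-fold.
Codon 4 AAC (Asn): third position 2-fold.
Codon 5 GCC (Ala): third position 4-fold.
Four-fold degenerate third positions: 2.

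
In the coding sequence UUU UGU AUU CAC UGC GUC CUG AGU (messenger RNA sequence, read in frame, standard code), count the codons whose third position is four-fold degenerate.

2

Codon 1 UUU (Phe): third position 2-fold.
Codon 2 UGU (Cys): third position 2-fold.
Codon 3 AUU (Ile): third position 3-fold.
Codon 4 CAC (His): third position 2-fold.
Codon 5 UGC (Cys): third position 2-fold.
Codon 6 GUC (Val): third position 4-fold.
Codon 7 CUG (Leu): third position 4-fold.
Codon 8 AGU (Ser): third position 2-fold.
Four-fold degenerate third positions: 2.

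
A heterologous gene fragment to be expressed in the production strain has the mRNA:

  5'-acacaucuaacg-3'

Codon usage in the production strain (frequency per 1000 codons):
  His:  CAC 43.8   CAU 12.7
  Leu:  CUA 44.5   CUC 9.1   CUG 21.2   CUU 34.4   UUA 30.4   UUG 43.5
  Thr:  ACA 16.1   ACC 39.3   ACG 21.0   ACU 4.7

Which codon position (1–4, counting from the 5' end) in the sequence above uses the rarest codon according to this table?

2

Codon 1 ACA (Thr): 16.1 per 1000.
Codon 2 CAU (His): 12.7 per 1000.
Codon 3 CUA (Leu): 44.5 per 1000.
Codon 4 ACG (Thr): 21.0 per 1000.
Lowest frequency is 12.7 at codon 2.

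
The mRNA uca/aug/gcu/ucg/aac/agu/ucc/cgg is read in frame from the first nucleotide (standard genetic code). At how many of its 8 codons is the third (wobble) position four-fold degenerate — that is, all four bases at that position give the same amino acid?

Codon 1 UCA (Ser): third position 4-fold.
Codon 2 AUG (Met): third position 1-fold.
Codon 3 GCU (Ala): third position 4-fold.
Codon 4 UCG (Ser): third position 4-fold.
Codon 5 AAC (Asn): third position 2-fold.
Codon 6 AGU (Ser): third position 2-fold.
Codon 7 UCC (Ser): third position 4-fold.
Codon 8 CGG (Arg): third position 4-fold.
Four-fold degenerate third positions: 5.

5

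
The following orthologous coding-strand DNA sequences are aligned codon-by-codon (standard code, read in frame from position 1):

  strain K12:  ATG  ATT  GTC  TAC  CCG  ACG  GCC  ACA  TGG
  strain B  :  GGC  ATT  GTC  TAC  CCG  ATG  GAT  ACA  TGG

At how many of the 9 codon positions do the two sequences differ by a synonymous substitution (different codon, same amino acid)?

0

Codon 1: ATG Met / GGC Gly — nonsynonymous.
Codon 2: ATT Ile / ATT Ile — identical.
Codon 3: GTC Val / GTC Val — identical.
Codon 4: TAC Tyr / TAC Tyr — identical.
Codon 5: CCG Pro / CCG Pro — identical.
Codon 6: ACG Thr / ATG Met — nonsynonymous.
Codon 7: GCC Ala / GAT Asp — nonsynonymous.
Codon 8: ACA Thr / ACA Thr — identical.
Codon 9: TGG Trp / TGG Trp — identical.
Synonymous differences: 0.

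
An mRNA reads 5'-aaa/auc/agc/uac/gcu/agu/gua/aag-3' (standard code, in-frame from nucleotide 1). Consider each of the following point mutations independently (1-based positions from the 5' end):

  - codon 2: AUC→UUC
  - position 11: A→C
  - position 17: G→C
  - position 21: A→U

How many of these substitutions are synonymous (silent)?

1

Codon 2: AUC (Ile) → UUC (Phe) — missense.
Codon 4: UAC (Tyr) → UCC (Ser) — missense.
Codon 6: AGU (Ser) → ACU (Thr) — missense.
Codon 7: GUA (Val) → GUU (Val) — synonymous.
Synonymous: 1 of 4.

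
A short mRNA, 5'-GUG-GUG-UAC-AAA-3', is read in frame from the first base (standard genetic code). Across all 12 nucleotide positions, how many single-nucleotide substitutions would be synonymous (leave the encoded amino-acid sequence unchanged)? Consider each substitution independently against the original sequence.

8

Codon 1 (GUG, Val): 3 synonymous substitutions.
Codon 2 (GUG, Val): 3 synonymous substitutions.
Codon 3 (UAC, Tyr): 1 synonymous substitution.
Codon 4 (AAA, Lys): 1 synonymous substitution.
Total: 3 + 3 + 1 + 1 = 8.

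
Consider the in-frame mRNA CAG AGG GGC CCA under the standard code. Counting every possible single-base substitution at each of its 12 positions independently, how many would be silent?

9

Codon 1 (CAG, Gln): 1 synonymous substitution.
Codon 2 (AGG, Arg): 2 synonymous substitutions.
Codon 3 (GGC, Gly): 3 synonymous substitutions.
Codon 4 (CCA, Pro): 3 synonymous substitutions.
Total: 1 + 2 + 3 + 3 = 9.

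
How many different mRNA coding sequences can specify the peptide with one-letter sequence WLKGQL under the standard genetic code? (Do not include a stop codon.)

576

Trp: 1 codon.
Leu: 6 codons.
Lys: 2 codons.
Gly: 4 codons.
Gln: 2 codons.
Leu: 6 codons.
1 × 6 × 2 × 4 × 2 × 6 = 576.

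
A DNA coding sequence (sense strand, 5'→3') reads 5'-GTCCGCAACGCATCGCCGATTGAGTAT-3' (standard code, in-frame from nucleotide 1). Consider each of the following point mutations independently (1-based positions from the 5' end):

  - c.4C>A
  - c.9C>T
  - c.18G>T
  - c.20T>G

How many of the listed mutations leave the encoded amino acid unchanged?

2

Codon 2: CGC (Arg) → AGC (Ser) — missense.
Codon 3: AAC (Asn) → AAT (Asn) — synonymous.
Codon 6: CCG (Pro) → CCT (Pro) — synonymous.
Codon 7: ATT (Ile) → AGT (Ser) — missense.
Synonymous: 2 of 4.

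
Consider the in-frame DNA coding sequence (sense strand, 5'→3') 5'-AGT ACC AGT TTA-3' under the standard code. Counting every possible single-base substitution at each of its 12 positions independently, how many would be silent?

7

Codon 1 (AGT, Ser): 1 synonymous substitution.
Codon 2 (ACC, Thr): 3 synonymous substitutions.
Codon 3 (AGT, Ser): 1 synonymous substitution.
Codon 4 (TTA, Leu): 2 synonymous substitutions.
Total: 1 + 3 + 1 + 2 = 7.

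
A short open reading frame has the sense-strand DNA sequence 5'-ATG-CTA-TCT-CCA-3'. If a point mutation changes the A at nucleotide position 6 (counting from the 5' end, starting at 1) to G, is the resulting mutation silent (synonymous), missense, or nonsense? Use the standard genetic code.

silent

Position 6 falls in codon 2: CTA → Leu.
After the substitution the codon is CTG → Leu.
Both encode Leu, so the change is synonymous.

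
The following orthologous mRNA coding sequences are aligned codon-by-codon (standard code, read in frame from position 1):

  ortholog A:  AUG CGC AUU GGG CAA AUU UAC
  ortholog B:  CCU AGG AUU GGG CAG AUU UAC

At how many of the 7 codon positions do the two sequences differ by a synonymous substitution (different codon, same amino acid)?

Codon 1: AUG Met / CCU Pro — nonsynonymous.
Codon 2: CGC Arg / AGG Arg — synonymous.
Codon 3: AUU Ile / AUU Ile — identical.
Codon 4: GGG Gly / GGG Gly — identical.
Codon 5: CAA Gln / CAG Gln — synonymous.
Codon 6: AUU Ile / AUU Ile — identical.
Codon 7: UAC Tyr / UAC Tyr — identical.
Synonymous differences: 2.

2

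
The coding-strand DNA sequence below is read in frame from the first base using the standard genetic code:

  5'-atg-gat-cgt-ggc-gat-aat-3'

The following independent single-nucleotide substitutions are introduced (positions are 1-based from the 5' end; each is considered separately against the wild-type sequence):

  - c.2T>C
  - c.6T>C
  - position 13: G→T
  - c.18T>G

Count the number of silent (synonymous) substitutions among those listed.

1

Codon 1: ATG (Met) → ACG (Thr) — missense.
Codon 2: GAT (Asp) → GAC (Asp) — synonymous.
Codon 5: GAT (Asp) → TAT (Tyr) — missense.
Codon 6: AAT (Asn) → AAG (Lys) — missense.
Synonymous: 1 of 4.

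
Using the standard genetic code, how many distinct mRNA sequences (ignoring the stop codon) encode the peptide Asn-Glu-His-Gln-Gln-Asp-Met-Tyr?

128

Asn: 2 codons.
Glu: 2 codons.
His: 2 codons.
Gln: 2 codons.
Gln: 2 codons.
Asp: 2 codons.
Met: 1 codon.
Tyr: 2 codons.
2 × 2 × 2 × 2 × 2 × 2 × 1 × 2 = 128.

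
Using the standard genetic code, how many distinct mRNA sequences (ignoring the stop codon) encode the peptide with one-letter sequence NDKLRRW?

1728

Asn: 2 codons.
Asp: 2 codons.
Lys: 2 codons.
Leu: 6 codons.
Arg: 6 codons.
Arg: 6 codons.
Trp: 1 codon.
2 × 2 × 2 × 6 × 6 × 6 × 1 = 1728.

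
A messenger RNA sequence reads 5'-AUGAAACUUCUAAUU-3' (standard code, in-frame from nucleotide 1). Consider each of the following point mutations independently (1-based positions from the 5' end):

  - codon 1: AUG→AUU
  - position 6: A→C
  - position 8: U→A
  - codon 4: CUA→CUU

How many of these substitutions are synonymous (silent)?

Codon 1: AUG (Met) → AUU (Ile) — missense.
Codon 2: AAA (Lys) → AAC (Asn) — missense.
Codon 3: CUU (Leu) → CAU (His) — missense.
Codon 4: CUA (Leu) → CUU (Leu) — synonymous.
Synonymous: 1 of 4.

1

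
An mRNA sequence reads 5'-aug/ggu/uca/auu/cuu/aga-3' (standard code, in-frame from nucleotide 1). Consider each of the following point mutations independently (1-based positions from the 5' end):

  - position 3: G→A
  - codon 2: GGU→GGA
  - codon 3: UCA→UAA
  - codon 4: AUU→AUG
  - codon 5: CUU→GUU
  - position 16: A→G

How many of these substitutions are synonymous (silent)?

1

Codon 1: AUG (Met) → AUA (Ile) — missense.
Codon 2: GGU (Gly) → GGA (Gly) — synonymous.
Codon 3: UCA (Ser) → UAA (Stop) — nonsense.
Codon 4: AUU (Ile) → AUG (Met) — missense.
Codon 5: CUU (Leu) → GUU (Val) — missense.
Codon 6: AGA (Arg) → GGA (Gly) — missense.
Synonymous: 1 of 6.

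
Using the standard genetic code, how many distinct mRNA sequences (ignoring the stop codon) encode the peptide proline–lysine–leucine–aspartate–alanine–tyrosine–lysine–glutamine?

Pro: 4 codons.
Lys: 2 codons.
Leu: 6 codons.
Asp: 2 codons.
Ala: 4 codons.
Tyr: 2 codons.
Lys: 2 codons.
Gln: 2 codons.
4 × 2 × 6 × 2 × 4 × 2 × 2 × 2 = 3072.

3072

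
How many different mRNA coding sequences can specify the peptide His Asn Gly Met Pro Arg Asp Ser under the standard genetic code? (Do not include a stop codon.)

4608

His: 2 codons.
Asn: 2 codons.
Gly: 4 codons.
Met: 1 codon.
Pro: 4 codons.
Arg: 6 codons.
Asp: 2 codons.
Ser: 6 codons.
2 × 2 × 4 × 1 × 4 × 6 × 2 × 6 = 4608.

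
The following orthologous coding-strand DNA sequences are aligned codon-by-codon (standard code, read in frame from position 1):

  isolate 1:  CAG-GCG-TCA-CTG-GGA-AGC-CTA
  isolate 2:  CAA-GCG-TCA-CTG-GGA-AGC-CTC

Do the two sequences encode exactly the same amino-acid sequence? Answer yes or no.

yes

Codon 1: CAG Gln / CAA Gln — synonymous.
Codon 2: GCG Ala / GCG Ala — identical.
Codon 3: TCA Ser / TCA Ser — identical.
Codon 4: CTG Leu / CTG Leu — identical.
Codon 5: GGA Gly / GGA Gly — identical.
Codon 6: AGC Ser / AGC Ser — identical.
Codon 7: CTA Leu / CTC Leu — synonymous.
Nonsynonymous differences: 0 → same protein.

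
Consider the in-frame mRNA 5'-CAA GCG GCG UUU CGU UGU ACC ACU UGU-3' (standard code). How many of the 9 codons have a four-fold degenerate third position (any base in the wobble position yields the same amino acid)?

5

Codon 1 CAA (Gln): third position 2-fold.
Codon 2 GCG (Ala): third position 4-fold.
Codon 3 GCG (Ala): third position 4-fold.
Codon 4 UUU (Phe): third position 2-fold.
Codon 5 CGU (Arg): third position 4-fold.
Codon 6 UGU (Cys): third position 2-fold.
Codon 7 ACC (Thr): third position 4-fold.
Codon 8 ACU (Thr): third position 4-fold.
Codon 9 UGU (Cys): third position 2-fold.
Four-fold degenerate third positions: 5.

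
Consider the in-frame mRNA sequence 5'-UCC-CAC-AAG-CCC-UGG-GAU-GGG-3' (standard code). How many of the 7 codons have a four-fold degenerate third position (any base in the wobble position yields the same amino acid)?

Codon 1 UCC (Ser): third position 4-fold.
Codon 2 CAC (His): third position 2-fold.
Codon 3 AAG (Lys): third position 2-fold.
Codon 4 CCC (Pro): third position 4-fold.
Codon 5 UGG (Trp): third position 1-fold.
Codon 6 GAU (Asp): third position 2-fold.
Codon 7 GGG (Gly): third position 4-fold.
Four-fold degenerate third positions: 3.

3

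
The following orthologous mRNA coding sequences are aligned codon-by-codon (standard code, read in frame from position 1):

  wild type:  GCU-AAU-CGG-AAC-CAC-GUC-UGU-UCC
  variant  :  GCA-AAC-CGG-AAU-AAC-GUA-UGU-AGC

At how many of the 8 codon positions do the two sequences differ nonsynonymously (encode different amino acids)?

1

Codon 1: GCU Ala / GCA Ala — synonymous.
Codon 2: AAU Asn / AAC Asn — synonymous.
Codon 3: CGG Arg / CGG Arg — identical.
Codon 4: AAC Asn / AAU Asn — synonymous.
Codon 5: CAC His / AAC Asn — nonsynonymous.
Codon 6: GUC Val / GUA Val — synonymous.
Codon 7: UGU Cys / UGU Cys — identical.
Codon 8: UCC Ser / AGC Ser — synonymous.
Nonsynonymous differences: 1.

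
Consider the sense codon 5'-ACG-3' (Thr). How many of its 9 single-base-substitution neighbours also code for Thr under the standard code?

Position 1: none → 0 synonymous.
Position 2: none → 0 synonymous.
Position 3: ACU, ACC, ACA → 3 synonymous.
Total: 0 + 0 + 3 = 3.

3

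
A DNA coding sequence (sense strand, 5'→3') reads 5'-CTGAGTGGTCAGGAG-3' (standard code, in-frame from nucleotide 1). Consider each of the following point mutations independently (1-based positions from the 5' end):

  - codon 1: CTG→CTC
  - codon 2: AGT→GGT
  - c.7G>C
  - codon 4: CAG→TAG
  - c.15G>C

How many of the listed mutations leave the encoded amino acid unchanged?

Codon 1: CTG (Leu) → CTC (Leu) — synonymous.
Codon 2: AGT (Ser) → GGT (Gly) — missense.
Codon 3: GGT (Gly) → CGT (Arg) — missense.
Codon 4: CAG (Gln) → TAG (Stop) — nonsense.
Codon 5: GAG (Glu) → GAC (Asp) — missense.
Synonymous: 1 of 5.

1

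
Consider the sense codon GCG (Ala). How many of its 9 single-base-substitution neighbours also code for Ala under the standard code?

Position 1: none → 0 synonymous.
Position 2: none → 0 synonymous.
Position 3: GCT, GCC, GCA → 3 synonymous.
Total: 0 + 0 + 3 = 3.

3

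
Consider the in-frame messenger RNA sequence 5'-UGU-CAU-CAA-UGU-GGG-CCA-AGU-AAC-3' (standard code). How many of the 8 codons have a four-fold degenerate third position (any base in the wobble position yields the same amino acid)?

Codon 1 UGU (Cys): third position 2-fold.
Codon 2 CAU (His): third position 2-fold.
Codon 3 CAA (Gln): third position 2-fold.
Codon 4 UGU (Cys): third position 2-fold.
Codon 5 GGG (Gly): third position 4-fold.
Codon 6 CCA (Pro): third position 4-fold.
Codon 7 AGU (Ser): third position 2-fold.
Codon 8 AAC (Asn): third position 2-fold.
Four-fold degenerate third positions: 2.

2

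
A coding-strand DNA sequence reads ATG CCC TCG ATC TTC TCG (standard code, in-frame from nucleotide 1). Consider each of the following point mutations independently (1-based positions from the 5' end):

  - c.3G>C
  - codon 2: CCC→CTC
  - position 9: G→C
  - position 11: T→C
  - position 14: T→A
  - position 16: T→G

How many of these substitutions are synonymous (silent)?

1

Codon 1: ATG (Met) → ATC (Ile) — missense.
Codon 2: CCC (Pro) → CTC (Leu) — missense.
Codon 3: TCG (Ser) → TCC (Ser) — synonymous.
Codon 4: ATC (Ile) → ACC (Thr) — missense.
Codon 5: TTC (Phe) → TAC (Tyr) — missense.
Codon 6: TCG (Ser) → GCG (Ala) — missense.
Synonymous: 1 of 6.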